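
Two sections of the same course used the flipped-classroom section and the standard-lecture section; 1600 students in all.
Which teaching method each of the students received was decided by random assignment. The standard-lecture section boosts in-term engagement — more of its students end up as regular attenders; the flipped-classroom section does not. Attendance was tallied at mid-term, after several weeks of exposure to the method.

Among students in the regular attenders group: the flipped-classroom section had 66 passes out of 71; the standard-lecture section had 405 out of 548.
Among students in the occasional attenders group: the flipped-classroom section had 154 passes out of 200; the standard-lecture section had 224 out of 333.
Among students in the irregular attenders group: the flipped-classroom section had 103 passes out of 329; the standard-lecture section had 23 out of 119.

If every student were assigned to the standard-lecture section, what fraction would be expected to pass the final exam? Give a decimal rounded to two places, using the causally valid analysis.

The stratified and pooled comparisons disagree (the flipped-classroom section wins within each mid-term attendance; the standard-lecture section wins overall), so the answer turns on the causal role of mid-term attendance.
Because the teaching method influences mid-term attendance, mid-term attendance is a post-treatment mediator, not a confounder. Stratifying on it would bias the estimate; the causal effect is the crude pooled difference.
So P(outcome | do(the standard-lecture section)) is just the pooled rate for the standard-lecture section: 652/1000 = 0.652.

0.65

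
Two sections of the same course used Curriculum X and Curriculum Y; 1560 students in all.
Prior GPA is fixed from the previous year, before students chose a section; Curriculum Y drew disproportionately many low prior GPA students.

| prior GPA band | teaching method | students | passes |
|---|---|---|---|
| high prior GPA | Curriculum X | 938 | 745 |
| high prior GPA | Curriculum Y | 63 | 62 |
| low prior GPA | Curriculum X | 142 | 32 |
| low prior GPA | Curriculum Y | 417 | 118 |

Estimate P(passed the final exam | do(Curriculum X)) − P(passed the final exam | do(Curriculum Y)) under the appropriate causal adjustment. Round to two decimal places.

-0.14

Prior GPA band differs across teaching methods for reasons unrelated to any effect of the teaching method itself, and it separately predicts the outcome — a classic confounder. We must compare within prior GPA band levels.
Adjusting over the population distribution of prior GPA band: 0.642·(0.794−0.984) + 0.358·(0.225−0.283) = -0.142.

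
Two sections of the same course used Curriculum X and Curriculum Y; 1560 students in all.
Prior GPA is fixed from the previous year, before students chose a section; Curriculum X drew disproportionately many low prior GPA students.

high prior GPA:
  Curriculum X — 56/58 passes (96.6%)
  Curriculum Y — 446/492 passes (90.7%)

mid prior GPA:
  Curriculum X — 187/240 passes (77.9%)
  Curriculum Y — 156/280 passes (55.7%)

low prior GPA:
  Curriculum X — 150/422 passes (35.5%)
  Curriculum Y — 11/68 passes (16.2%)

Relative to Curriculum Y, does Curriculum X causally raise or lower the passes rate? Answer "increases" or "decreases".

Here prior GPA band is a common cause — it drives both which teaching method a case falls under and the outcome. The crude comparison mixes populations; the stratum-specific rates are the causally relevant ones.
Within each level — high prior GPA: 96.6% vs 90.7%; mid prior GPA: 77.9% vs 55.7%; low prior GPA: 35.5% vs 16.2% — Curriculum X is higher every time.

increases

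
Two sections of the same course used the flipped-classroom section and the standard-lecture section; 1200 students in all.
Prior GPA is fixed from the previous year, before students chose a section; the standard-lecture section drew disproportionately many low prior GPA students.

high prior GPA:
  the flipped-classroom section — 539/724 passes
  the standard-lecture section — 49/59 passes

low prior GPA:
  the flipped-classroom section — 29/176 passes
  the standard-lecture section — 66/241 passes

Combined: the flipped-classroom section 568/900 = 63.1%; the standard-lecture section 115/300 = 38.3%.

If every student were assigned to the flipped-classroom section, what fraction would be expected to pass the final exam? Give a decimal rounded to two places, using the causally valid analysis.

0.54

The prior GPA band-specific comparison favours the standard-lecture section throughout, but the pooled figures favour the flipped-classroom section. The question is whether to condition on prior GPA band.
Here prior GPA band is a common cause — it drives both which teaching method a case falls under and the outcome. The crude comparison mixes populations; the stratum-specific rates are the causally relevant ones.
Standardising the flipped-classroom section to the population prior GPA band mix: 0.652·539/724 + 0.347·29/176 = 0.543.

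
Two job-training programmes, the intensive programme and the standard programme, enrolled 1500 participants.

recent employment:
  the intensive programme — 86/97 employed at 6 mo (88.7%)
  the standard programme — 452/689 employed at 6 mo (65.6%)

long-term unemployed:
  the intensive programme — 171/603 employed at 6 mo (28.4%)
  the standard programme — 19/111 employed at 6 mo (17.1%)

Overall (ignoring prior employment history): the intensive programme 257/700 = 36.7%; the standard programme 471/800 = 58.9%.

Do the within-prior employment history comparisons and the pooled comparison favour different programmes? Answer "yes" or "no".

yes

Within each prior employment history level (recent employment 88.7% vs 65.6%; long-term unemployed 28.4% vs 17.1%), the intensive programme has the higher rate every time. Pooled: 36.7% vs 58.9% — the standard programme has the higher rate overall. The two comparisons disagree.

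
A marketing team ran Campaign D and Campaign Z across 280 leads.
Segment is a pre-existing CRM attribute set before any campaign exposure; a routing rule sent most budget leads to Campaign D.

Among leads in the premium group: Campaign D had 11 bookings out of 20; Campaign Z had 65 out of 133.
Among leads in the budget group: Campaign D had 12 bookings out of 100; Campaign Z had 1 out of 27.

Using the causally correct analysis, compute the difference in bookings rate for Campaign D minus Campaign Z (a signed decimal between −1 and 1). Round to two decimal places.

+0.07

Customer segment is set before the campaign has any effect — it is not caused by the campaign — and it independently drives the outcome. That makes it a confounder, so the causal comparison is within customer segment levels.
Adjusting over the population distribution of customer segment: 0.546·(0.550−0.489) + 0.454·(0.120−0.037) = +0.071.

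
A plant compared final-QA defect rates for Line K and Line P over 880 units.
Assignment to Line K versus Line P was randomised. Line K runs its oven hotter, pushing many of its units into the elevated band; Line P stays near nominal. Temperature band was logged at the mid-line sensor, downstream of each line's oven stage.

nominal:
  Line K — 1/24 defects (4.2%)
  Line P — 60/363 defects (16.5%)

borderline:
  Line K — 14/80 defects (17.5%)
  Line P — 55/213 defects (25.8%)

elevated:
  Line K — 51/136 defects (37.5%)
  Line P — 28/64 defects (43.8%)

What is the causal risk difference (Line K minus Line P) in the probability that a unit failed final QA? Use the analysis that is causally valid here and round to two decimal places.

+0.05

In-process temperature band is downstream of the line. One should not condition on a consequence of treatment, so the overall rates are the right comparison.
The causal difference is the pooled difference: 0.275 − 0.223 = +0.052.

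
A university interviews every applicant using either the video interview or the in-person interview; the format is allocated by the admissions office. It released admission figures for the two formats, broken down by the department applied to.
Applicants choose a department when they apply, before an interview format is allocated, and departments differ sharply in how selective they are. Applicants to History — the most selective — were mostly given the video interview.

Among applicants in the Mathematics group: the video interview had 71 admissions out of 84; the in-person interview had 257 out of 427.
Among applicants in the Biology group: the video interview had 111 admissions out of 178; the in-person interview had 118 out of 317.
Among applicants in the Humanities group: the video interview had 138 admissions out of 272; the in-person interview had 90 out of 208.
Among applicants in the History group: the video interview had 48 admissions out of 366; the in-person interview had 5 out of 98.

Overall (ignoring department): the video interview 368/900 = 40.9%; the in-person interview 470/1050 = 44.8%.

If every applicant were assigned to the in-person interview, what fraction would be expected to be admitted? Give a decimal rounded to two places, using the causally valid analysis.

the video interview is higher inside every department stratum but the in-person interview is higher in aggregate. Whether to stratify depends on how department relates to the interview format.
Nothing the interview format does changes department; the imbalance is an allocation artefact. With department also predicting the outcome, the pooled figure is confounded, and the within-stratum comparison is the causal one.
Standardising the in-person interview to the population department mix: 0.262·257/427 + 0.254·118/317 + 0.246·90/208 + 0.238·5/98 = 0.371.

0.37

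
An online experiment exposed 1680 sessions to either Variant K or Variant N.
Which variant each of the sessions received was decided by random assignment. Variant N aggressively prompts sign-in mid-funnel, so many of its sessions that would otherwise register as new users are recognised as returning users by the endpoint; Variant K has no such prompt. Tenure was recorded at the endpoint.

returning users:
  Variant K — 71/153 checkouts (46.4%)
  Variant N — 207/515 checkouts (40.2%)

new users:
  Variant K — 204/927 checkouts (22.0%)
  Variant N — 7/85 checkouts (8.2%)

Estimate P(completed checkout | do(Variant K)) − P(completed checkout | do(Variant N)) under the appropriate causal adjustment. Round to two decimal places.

Within every user tenure level Variant K has the higher rate, yet pooled Variant N does — Simpson's reversal.
Because the variant influences user tenure, user tenure is a post-treatment mediator, not a confounder. Stratifying on it would bias the estimate; the causal effect is the crude pooled difference.
The causal difference is the pooled difference: 0.255 − 0.357 = -0.102.

-0.10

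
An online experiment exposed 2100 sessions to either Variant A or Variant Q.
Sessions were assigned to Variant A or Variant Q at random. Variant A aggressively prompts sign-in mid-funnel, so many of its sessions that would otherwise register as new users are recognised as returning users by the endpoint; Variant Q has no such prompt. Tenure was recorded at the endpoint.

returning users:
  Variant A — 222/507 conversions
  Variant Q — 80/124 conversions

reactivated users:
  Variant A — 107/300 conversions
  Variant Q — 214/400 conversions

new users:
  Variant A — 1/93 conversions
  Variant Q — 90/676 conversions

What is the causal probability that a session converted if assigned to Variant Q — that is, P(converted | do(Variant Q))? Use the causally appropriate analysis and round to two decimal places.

The stratified and pooled comparisons disagree (Variant Q wins within each user tenure; Variant A wins overall), so the answer turns on the causal role of user tenure.
User tenure lies on the pathway variant → user tenure → outcome, so adjusting for it blocks the indirect effect. For the total causal effect of variant, use the unadjusted pooled rates.
So P(outcome | do(Variant Q)) is just the pooled rate for Variant Q: 384/1200 = 0.320.

0.32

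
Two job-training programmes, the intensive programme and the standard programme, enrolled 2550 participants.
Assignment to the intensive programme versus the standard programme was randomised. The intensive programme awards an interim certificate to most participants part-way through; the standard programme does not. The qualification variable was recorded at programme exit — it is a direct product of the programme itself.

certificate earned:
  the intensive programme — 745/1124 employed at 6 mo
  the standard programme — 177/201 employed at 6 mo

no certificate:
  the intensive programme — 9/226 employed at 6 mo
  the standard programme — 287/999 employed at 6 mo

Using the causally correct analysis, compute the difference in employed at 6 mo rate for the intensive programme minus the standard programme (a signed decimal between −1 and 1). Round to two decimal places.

+0.17

Stratifying would compare programmes among participants the programmes themselves sorted into qualification attained during the programme groups — a form of selection on an intermediate. The unconditioned pooled rates give the total causal effect.
The causal difference is the pooled difference: 0.559 − 0.387 = +0.172.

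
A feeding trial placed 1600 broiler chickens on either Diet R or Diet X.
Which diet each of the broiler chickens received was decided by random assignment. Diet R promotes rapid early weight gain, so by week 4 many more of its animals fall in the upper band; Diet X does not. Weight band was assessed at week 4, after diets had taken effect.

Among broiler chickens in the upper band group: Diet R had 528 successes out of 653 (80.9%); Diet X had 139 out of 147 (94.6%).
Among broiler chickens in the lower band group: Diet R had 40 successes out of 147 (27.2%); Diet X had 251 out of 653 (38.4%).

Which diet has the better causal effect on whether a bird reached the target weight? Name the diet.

Diet R

Within every week-4 weight band level Diet X has the higher rate, yet pooled Diet R does — Simpson's reversal.
The distribution of week-4 weight band is itself part of what the diet does — it is an intermediate outcome. Holding it fixed would remove that part of the effect; the total effect is the pooled difference.
Pooled: Diet R 71.0% vs Diet X 48.8%; Diet R is higher overall.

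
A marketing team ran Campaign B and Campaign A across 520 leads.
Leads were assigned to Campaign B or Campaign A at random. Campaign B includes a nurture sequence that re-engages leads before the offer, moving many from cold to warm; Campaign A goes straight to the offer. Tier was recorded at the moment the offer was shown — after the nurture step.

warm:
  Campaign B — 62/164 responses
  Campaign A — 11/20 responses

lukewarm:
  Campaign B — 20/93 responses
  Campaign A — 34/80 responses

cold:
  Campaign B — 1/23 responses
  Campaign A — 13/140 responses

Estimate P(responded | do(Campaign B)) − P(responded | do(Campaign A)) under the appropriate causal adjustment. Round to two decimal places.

+0.05

Engagement tier here is a post-treatment variable shaped by the campaign; conditioning on it would introduce bias rather than remove it. The overall comparison is the causal one.
The causal difference is the pooled difference: 0.296 − 0.242 = +0.055.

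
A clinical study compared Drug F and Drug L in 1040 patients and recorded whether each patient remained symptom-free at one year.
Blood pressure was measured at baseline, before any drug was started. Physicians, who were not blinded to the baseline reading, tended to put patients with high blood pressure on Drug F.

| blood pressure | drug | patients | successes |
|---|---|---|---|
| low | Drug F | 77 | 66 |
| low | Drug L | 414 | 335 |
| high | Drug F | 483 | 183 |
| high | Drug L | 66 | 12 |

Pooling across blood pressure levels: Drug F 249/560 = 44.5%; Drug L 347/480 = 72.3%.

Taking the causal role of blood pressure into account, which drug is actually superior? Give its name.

The stratified and pooled comparisons disagree (Drug F wins within each blood pressure; Drug L wins overall), so the answer turns on the causal role of blood pressure.
Since blood pressure is a pre-existing factor (not a product of the drug) and it affects the outcome on its own, it is a confounder. The stratified rates, not the pooled rate, identify the causal effect.
Within each level — low: 85.7% vs 80.9%; high: 37.9% vs 18.2% — Drug F is higher every time.

Drug F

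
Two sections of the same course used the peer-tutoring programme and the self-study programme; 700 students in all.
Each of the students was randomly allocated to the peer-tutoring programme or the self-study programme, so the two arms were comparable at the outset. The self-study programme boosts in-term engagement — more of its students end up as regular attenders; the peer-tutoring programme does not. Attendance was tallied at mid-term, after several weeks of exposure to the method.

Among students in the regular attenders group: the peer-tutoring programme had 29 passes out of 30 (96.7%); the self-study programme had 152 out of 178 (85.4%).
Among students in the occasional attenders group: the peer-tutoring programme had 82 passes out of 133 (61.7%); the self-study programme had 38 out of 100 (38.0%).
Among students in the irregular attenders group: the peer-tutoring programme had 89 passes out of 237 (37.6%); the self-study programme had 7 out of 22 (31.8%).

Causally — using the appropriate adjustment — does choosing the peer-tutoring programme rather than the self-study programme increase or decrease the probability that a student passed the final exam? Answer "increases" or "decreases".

decreases

Stratifying would compare teaching methods among students the teaching methods themselves sorted into mid-term attendance groups — a form of selection on an intermediate. The unconditioned pooled rates give the total causal effect.
Pooled: the peer-tutoring programme 50.0% vs the self-study programme 65.7%; the self-study programme is higher overall.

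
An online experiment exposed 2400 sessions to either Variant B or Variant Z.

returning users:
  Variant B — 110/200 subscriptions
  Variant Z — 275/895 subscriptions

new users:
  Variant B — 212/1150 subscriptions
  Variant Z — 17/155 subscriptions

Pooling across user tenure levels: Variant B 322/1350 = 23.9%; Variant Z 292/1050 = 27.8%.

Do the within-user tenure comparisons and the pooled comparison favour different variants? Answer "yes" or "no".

yes

Within each user tenure level (returning users 55.0% vs 30.7%; new users 18.4% vs 11.0%), Variant B has the higher rate every time. Pooled: 23.9% vs 27.8% — Variant Z has the higher rate overall. The two comparisons disagree.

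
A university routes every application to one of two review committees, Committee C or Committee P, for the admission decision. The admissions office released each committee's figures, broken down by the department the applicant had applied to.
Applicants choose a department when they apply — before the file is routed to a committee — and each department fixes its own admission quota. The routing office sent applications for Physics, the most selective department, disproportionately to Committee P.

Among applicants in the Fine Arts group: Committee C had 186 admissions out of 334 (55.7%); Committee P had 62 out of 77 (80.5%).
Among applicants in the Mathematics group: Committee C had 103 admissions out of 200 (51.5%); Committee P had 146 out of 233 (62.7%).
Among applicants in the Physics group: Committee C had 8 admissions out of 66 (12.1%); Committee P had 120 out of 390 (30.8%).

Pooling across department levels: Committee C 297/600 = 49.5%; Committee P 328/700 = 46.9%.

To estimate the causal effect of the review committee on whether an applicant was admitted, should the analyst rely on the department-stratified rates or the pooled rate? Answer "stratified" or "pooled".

stratified

The stratified and pooled comparisons disagree (Committee P wins within each department; Committee C wins overall), so the answer turns on the causal role of department.
Department is set before the review committee has any effect — it is not caused by the review committee — and it independently drives the outcome. That makes it a confounder, so the causal comparison is within department levels.
Within each level — Fine Arts: 55.7% vs 80.5%; Mathematics: 51.5% vs 62.7%; Physics: 12.1% vs 30.8% — Committee P is higher every time.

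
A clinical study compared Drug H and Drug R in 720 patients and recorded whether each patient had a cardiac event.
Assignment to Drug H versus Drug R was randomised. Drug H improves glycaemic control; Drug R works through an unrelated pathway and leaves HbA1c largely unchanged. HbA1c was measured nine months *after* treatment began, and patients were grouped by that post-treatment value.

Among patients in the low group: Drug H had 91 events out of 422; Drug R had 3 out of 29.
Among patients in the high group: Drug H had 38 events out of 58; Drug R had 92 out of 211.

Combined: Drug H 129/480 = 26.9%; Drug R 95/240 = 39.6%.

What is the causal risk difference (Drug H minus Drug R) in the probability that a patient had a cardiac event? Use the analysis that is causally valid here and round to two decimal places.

-0.13

Drug R is lower inside every HbA1c stratum but Drug H is lower in aggregate. Whether to stratify depends on how HbA1c relates to the drug.
HbA1c lies on the pathway drug → HbA1c → outcome, so adjusting for it blocks the indirect effect. For the total causal effect of drug, use the unadjusted pooled rates.
The causal difference is the pooled difference: 0.269 − 0.396 = -0.127.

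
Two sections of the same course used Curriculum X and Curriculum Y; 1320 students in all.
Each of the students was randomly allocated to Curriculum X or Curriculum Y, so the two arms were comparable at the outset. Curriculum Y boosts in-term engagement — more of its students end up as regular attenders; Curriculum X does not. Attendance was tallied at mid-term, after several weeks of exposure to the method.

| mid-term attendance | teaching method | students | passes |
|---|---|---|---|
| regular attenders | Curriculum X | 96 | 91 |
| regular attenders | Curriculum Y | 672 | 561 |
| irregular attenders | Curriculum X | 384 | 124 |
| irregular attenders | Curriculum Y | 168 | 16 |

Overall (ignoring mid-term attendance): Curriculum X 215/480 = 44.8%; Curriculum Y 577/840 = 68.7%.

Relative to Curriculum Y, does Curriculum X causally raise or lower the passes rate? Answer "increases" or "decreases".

Curriculum X is higher inside every mid-term attendance stratum but Curriculum Y is higher in aggregate. Whether to stratify depends on how mid-term attendance relates to the teaching method.
Because the teaching method influences mid-term attendance, mid-term attendance is a post-treatment mediator, not a confounder. Stratifying on it would bias the estimate; the causal effect is the crude pooled difference.
Pooled: Curriculum X 44.8% vs Curriculum Y 68.7%; Curriculum Y is higher overall.

decreases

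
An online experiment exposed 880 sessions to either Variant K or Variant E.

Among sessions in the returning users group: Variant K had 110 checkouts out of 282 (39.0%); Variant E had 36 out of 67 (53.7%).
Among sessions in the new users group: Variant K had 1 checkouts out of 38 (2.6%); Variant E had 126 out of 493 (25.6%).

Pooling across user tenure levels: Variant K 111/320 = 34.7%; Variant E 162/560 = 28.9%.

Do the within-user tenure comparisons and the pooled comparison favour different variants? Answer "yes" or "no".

Within each user tenure level (returning users 39.0% vs 53.7%; new users 2.6% vs 25.6%), Variant E has the higher rate every time. Pooled: 34.7% vs 28.9% — Variant K has the higher rate overall. The two comparisons disagree.

yes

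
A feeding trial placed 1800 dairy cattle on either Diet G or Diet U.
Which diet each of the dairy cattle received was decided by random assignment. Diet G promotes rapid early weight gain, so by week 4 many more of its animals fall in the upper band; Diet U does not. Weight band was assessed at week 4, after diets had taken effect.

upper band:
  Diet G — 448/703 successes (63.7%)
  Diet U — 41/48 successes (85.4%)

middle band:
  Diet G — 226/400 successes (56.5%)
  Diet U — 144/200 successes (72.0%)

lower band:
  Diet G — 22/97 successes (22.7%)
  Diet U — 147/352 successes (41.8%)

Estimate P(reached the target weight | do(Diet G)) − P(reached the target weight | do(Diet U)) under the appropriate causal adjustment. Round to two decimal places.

Diet U is higher inside every week-4 weight band stratum but Diet G is higher in aggregate. Whether to stratify depends on how week-4 weight band relates to the diet.
Week-4 weight band lies on the pathway diet → week-4 weight band → outcome, so adjusting for it blocks the indirect effect. For the total causal effect of diet, use the unadjusted pooled rates.
The causal difference is the pooled difference: 0.580 − 0.553 = +0.027.

+0.03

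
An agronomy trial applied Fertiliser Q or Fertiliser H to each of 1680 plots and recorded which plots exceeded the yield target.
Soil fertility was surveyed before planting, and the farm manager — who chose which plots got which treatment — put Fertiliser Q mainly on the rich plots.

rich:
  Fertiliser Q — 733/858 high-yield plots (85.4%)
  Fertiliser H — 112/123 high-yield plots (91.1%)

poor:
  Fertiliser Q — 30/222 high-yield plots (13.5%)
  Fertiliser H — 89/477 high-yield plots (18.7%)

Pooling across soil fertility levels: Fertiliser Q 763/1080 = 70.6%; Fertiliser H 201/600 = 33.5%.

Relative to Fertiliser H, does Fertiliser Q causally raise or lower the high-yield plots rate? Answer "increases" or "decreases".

Within every soil fertility level Fertiliser H has the higher rate, yet pooled Fertiliser Q does — Simpson's reversal.
Nothing the fertiliser does changes soil fertility; the imbalance is an allocation artefact. With soil fertility also predicting the outcome, the pooled figure is confounded, and the within-stratum comparison is the causal one.
Within each level — rich: 85.4% vs 91.1%; poor: 13.5% vs 18.7% — Fertiliser H is higher every time.

decreases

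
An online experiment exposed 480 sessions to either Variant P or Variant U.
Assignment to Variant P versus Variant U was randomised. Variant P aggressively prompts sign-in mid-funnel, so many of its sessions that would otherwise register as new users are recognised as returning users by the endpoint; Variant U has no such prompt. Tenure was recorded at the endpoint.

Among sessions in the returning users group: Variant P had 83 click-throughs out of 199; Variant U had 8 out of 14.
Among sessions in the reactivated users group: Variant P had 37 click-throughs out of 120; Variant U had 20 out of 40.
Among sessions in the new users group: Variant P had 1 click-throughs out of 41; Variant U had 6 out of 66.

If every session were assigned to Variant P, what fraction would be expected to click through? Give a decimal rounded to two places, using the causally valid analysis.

0.34

Within every user tenure level Variant U has the higher rate, yet pooled Variant P does — Simpson's reversal.
User tenure is downstream of the variant. One should not condition on a consequence of treatment, so the overall rates are the right comparison.
So P(outcome | do(Variant P)) is just the pooled rate for Variant P: 121/360 = 0.336.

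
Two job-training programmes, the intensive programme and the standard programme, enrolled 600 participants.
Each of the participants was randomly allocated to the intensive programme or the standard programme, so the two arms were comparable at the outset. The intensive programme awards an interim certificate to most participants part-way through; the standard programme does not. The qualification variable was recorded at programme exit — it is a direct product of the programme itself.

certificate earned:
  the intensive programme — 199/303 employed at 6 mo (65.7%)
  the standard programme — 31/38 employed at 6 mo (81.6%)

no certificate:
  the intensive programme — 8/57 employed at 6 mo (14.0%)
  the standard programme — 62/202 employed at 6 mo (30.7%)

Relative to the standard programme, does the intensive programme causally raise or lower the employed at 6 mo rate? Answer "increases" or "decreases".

increases

The distribution of qualification attained during the programme is itself part of what the programme does — it is an intermediate outcome. Holding it fixed would remove that part of the effect; the total effect is the pooled difference.
Pooled: the intensive programme 57.5% vs the standard programme 38.8%; the intensive programme is higher overall.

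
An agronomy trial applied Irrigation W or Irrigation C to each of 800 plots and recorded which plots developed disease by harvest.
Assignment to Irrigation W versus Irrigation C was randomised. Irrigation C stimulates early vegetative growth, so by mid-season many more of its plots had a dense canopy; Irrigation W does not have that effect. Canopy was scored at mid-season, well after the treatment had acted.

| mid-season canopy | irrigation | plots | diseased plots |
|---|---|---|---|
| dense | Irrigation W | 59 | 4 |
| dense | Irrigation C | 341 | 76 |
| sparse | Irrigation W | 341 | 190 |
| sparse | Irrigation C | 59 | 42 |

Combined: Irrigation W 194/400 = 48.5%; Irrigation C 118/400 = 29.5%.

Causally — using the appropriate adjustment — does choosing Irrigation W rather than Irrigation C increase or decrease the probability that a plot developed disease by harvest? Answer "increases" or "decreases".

Irrigation W is lower inside every mid-season canopy stratum but Irrigation C is lower in aggregate. Whether to stratify depends on how mid-season canopy relates to the irrigation.
The distribution of mid-season canopy is itself part of what the irrigation does — it is an intermediate outcome. Holding it fixed would remove that part of the effect; the total effect is the pooled difference.
Pooled: Irrigation W 48.5% vs Irrigation C 29.5%; Irrigation C is lower overall.

increases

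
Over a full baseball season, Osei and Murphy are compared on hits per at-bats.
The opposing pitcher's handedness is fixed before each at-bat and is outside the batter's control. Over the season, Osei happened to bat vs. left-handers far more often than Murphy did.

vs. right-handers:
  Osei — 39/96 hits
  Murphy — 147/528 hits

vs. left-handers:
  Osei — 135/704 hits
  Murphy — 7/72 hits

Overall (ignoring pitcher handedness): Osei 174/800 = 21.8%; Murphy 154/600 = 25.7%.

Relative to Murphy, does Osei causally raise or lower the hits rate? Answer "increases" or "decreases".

increases

Here pitcher handedness is a common cause — it drives both which player a case falls under and the outcome. The crude comparison mixes populations; the stratum-specific rates are the causally relevant ones.
Within each level — vs. right-handers: 40.6% vs 27.8%; vs. left-handers: 19.2% vs 9.7% — Osei is higher every time.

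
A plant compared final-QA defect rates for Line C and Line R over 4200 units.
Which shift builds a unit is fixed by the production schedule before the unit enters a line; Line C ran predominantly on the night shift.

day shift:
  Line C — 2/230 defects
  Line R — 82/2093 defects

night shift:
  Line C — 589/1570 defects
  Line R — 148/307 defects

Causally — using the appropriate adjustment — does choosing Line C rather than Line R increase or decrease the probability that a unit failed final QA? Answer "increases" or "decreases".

decreases

Since shift is a pre-existing factor (not a product of the line) and it affects the outcome on its own, it is a confounder. The stratified rates, not the pooled rate, identify the causal effect.
Within each level — day shift: 0.9% vs 3.9%; night shift: 37.5% vs 48.2% — Line C is lower every time.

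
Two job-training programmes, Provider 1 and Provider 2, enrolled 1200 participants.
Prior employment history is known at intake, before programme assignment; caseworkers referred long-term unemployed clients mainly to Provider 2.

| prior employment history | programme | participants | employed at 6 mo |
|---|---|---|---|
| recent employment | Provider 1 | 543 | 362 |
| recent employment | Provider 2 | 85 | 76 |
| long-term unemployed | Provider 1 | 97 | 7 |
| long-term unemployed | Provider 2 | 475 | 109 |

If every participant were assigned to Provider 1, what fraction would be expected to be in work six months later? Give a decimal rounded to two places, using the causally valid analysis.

Prior employment history differs across programmes for reasons unrelated to any effect of the programme itself, and it separately predicts the outcome — a classic confounder. We must compare within prior employment history levels.
Standardising Provider 1 to the population prior employment history mix: 0.523·362/543 + 0.477·7/97 = 0.383.

0.38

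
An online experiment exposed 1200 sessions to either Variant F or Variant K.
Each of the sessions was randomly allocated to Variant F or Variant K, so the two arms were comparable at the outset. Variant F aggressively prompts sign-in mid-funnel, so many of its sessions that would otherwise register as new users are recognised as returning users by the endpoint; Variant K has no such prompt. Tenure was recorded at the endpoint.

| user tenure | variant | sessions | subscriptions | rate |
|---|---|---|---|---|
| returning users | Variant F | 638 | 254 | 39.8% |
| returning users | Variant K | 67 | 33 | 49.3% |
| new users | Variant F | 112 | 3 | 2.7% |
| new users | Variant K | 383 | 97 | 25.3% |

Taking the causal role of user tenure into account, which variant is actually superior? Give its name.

User tenure is recorded after the variant and is itself shifted by it — it sits on the causal path from variant to outcome. Conditioning on a mediator would strip out part of the effect we want; the pooled comparison gives the total causal effect.
Pooled: Variant F 34.3% vs Variant K 28.9%; Variant F is higher overall.

Variant F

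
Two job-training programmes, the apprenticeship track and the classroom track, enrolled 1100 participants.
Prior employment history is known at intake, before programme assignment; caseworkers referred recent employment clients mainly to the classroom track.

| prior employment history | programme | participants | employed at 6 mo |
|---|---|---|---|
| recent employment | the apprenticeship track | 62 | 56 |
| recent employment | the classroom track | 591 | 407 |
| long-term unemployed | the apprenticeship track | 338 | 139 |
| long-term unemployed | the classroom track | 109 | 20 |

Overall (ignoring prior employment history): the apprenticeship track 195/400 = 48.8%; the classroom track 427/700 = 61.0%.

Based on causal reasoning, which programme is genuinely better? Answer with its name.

the apprenticeship track

Within every prior employment history level the apprenticeship track has the higher rate, yet pooled the classroom track does — Simpson's reversal.
Here prior employment history is a common cause — it drives both which programme a case falls under and the outcome. The crude comparison mixes populations; the stratum-specific rates are the causally relevant ones.
Within each level — recent employment: 90.3% vs 68.9%; long-term unemployed: 41.1% vs 18.3% — the apprenticeship track is higher every time.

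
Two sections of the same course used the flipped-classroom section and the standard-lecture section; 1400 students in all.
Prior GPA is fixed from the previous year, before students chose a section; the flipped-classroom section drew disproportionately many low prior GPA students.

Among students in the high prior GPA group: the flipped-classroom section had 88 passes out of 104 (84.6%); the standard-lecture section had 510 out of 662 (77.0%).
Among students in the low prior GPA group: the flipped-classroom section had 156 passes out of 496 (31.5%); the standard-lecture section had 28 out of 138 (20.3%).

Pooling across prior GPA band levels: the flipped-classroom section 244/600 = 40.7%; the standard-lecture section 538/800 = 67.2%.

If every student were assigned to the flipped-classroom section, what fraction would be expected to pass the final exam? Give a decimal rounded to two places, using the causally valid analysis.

0.61

The prior GPA band-specific comparison favours the flipped-classroom section throughout, but the pooled figures favour the standard-lecture section. The question is whether to condition on prior GPA band.
Prior GPA band satisfies the back-door criterion: it is not a descendant of the teaching method, and it blocks the spurious path from teaching method to outcome. Adjusting for it (i.e., using the within-prior GPA band rates) gives the causal effect.
Standardising the flipped-classroom section to the population prior GPA band mix: 0.547·88/104 + 0.453·156/496 = 0.605.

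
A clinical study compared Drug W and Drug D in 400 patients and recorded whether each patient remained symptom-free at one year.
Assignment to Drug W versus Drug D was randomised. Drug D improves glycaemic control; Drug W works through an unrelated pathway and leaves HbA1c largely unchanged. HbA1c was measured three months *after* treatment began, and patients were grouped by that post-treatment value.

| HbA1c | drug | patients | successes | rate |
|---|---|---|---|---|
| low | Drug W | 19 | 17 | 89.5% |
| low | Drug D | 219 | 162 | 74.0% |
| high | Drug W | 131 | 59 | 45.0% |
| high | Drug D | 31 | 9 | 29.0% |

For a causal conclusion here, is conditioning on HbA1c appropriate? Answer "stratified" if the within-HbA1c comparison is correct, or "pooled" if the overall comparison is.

The HbA1c-specific comparison favours Drug W throughout, but the pooled figures favour Drug D. The question is whether to condition on HbA1c.
HbA1c is recorded after the drug and is itself shifted by it — it sits on the causal path from drug to outcome. Conditioning on a mediator would strip out part of the effect we want; the pooled comparison gives the total causal effect.
Pooled: Drug W 50.7% vs Drug D 68.4%; Drug D is higher overall.

pooled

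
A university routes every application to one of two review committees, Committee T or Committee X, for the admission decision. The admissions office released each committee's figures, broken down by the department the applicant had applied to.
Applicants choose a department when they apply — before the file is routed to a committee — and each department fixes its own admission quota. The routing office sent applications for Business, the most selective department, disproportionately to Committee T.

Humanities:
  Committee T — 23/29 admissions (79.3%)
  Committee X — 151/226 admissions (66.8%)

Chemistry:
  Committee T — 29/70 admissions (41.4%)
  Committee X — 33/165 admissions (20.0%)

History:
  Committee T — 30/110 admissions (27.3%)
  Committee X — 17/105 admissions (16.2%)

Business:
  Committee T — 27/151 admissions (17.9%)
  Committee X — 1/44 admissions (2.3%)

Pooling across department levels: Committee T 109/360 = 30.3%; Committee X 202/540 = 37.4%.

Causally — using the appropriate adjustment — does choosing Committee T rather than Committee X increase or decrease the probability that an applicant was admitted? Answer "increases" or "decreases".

The department-specific comparison favours Committee T throughout, but the pooled figures favour Committee X. The question is whether to condition on department.
Department is set before the review committee has any effect — it is not caused by the review committee — and it independently drives the outcome. That makes it a confounder, so the causal comparison is within department levels.
Within each level — Humanities: 79.3% vs 66.8%; Chemistry: 41.4% vs 20.0%; History: 27.3% vs 16.2%; Business: 17.9% vs 2.3% — Committee T is higher every time.

increases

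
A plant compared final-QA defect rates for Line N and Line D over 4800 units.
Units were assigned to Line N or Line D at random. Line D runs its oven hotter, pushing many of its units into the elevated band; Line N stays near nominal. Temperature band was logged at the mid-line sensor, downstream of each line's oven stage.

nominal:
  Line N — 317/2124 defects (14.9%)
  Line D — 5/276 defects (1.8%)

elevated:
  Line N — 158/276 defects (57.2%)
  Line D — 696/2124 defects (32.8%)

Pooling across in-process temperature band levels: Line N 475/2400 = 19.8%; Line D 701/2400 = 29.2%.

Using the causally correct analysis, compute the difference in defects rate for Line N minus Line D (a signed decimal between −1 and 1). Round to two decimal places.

-0.09

In-process temperature band is downstream of the line. One should not condition on a consequence of treatment, so the overall rates are the right comparison.
The causal difference is the pooled difference: 0.198 − 0.292 = -0.094.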